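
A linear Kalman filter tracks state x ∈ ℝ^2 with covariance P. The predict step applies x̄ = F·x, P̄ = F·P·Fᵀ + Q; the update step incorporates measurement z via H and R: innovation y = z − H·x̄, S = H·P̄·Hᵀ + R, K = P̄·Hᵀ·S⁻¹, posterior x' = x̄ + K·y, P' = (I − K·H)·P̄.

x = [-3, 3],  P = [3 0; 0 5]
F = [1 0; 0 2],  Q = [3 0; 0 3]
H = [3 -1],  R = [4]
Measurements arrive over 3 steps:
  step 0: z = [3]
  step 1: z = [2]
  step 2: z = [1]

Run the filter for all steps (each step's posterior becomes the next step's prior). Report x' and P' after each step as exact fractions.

step 0: x̄ = F·x = [-3, 6]
step 0: P̄ = F·P·Fᵀ + Q = [6 0; 0 23]
step 0: y = z − H·x̄ = [18]
step 0: S = H·P̄·Hᵀ + R = [81]
step 0: K = P̄·Hᵀ·S⁻¹ = [2/9; -23/81]
step 0: x' = x̄ + K·y = [1, 8/9]
step 0: P' = (I − K·H)·P̄ = [2 46/9; 46/9 1334/81]
step 1: x̄ = F·x = [1, 16/9]
step 1: P̄ = F·P·Fᵀ + Q = [5 92/9; 92/9 5579/81]
step 1: y = z − H·x̄ = [7/9]
step 1: S = H·P̄·Hᵀ + R = [4580/81]
step 1: K = P̄·Hᵀ·S⁻¹ = [387/4580; -619/916]
step 1: x' = x̄ + K·y = [4881/4580, 1147/916]
step 1: P' = (I − K·H)·P̄ = [21051/4580 12321/916; 12321/916 39439/916]
step 2: x̄ = F·x = [4881/4580, 1147/458]
step 2: P̄ = F·P·Fᵀ + Q = [34791/4580 12321/458; 12321/458 40126/229]
step 2: y = z − H·x̄ = [1407/4580]
step 2: S = H·P̄·Hᵀ + R = [394699/4580]
step 2: K = P̄·Hᵀ·S⁻¹ = [-18837/394699; -432890/394699]
step 2: x' = x̄ + K·y = [414852/394699, 855485/394699]
step 2: P' = (I − K·H)·P̄ = [2920773/394699 8837667/394699; 8837667/394699 28244561/394699]

step 0: x' = [1, 8/9], P' = [2 46/9; 46/9 1334/81]
step 1: x' = [4881/4580, 1147/916], P' = [21051/4580 12321/916; 12321/916 39439/916]
step 2: x' = [414852/394699, 855485/394699], P' = [2920773/394699 8837667/394699; 8837667/394699 28244561/394699]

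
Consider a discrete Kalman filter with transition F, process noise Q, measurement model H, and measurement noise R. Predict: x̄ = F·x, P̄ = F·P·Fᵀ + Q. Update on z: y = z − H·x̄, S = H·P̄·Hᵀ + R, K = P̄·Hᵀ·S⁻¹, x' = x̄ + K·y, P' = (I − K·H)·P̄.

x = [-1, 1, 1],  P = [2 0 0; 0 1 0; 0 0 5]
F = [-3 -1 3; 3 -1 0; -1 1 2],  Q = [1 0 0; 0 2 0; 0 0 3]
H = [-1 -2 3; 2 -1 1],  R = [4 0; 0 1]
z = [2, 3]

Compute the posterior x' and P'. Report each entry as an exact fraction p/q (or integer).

x̄ = F·x = [5, -4, 4]
P̄ = F·P·Fᵀ + Q = [65 -17 35; -17 21 -7; 35 -7 26]
y = z − H·x̄ = [-13, -15]
S = H·P̄·Hᵀ + R = [193 251; 251 530]
K = P̄·Hᵀ·S⁻¹ = [-6462/39289 16552/39289; -8818/39289 -420/39289; 4357/39289 5572/39289]
x' = x̄ + K·y = [32171/39289, -36222/39289, 16935/39289]
P' = (I − K·H)·P̄ = [19509/39289 61059/39289 38593/39289; 61059/39289 393401/39289 270863/39289; 38593/39289 270863/39289 199249/39289]

x' = [32171/39289, -36222/39289, 16935/39289]
P' = [19509/39289 61059/39289 38593/39289; 61059/39289 393401/39289 270863/39289; 38593/39289 270863/39289 199249/39289]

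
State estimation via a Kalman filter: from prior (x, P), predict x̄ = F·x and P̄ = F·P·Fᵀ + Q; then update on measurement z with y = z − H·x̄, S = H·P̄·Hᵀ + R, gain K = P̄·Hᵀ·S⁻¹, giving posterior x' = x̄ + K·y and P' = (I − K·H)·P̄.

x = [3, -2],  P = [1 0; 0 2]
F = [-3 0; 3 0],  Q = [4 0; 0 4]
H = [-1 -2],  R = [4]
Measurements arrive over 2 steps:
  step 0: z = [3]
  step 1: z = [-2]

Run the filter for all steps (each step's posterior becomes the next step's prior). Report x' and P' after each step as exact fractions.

step 0: x̄ = F·x = [-9, 9]
step 0: P̄ = F·P·Fᵀ + Q = [13 -9; -9 13]
step 0: y = z − H·x̄ = [12]
step 0: S = H·P̄·Hᵀ + R = [33]
step 0: K = P̄·Hᵀ·S⁻¹ = [5/33; -17/33]
step 0: x' = x̄ + K·y = [-79/11, 31/11]
step 0: P' = (I − K·H)·P̄ = [404/33 -212/33; -212/33 140/33]
step 1: x̄ = F·x = [237/11, -237/11]
step 1: P̄ = F·P·Fᵀ + Q = [1256/11 -1212/11; -1212/11 1256/11]
step 1: y = z − H·x̄ = [-259/11]
step 1: S = H·P̄·Hᵀ + R = [1476/11]
step 1: K = P̄·Hᵀ·S⁻¹ = [292/369; -325/369]
step 1: x' = x̄ + K·y = [1075/369, -298/369]
step 1: P' = (I − K·H)·P̄ = [11128/369 -6148/369; -6148/369 3724/369]

step 0: x' = [-79/11, 31/11], P' = [404/33 -212/33; -212/33 140/33]
step 1: x' = [1075/369, -298/369], P' = [11128/369 -6148/369; -6148/369 3724/369]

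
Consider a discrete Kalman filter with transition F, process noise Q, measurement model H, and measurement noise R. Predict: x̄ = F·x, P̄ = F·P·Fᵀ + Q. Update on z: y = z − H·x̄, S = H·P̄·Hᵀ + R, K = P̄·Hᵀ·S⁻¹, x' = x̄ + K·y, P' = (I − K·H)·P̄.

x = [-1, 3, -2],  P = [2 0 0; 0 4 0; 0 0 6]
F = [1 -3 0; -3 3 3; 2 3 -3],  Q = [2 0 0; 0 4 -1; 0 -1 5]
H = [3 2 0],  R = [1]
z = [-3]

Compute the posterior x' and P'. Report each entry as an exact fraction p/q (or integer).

x̄ = F·x = [-10, 6, 13]
P̄ = F·P·Fᵀ + Q = [40 -42 -32; -42 112 -31; -32 -31 103]
y = z − H·x̄ = [15]
S = H·P̄·Hᵀ + R = [305]
K = P̄·Hᵀ·S⁻¹ = [36/305; 98/305; -158/305]
x' = x̄ + K·y = [-502/61, 660/61, 319/61]
P' = (I − K·H)·P̄ = [10904/305 -16338/305 -4072/305; -16338/305 24556/305 6029/305; -4072/305 6029/305 6451/305]

x' = [-502/61, 660/61, 319/61]
P' = [10904/305 -16338/305 -4072/305; -16338/305 24556/305 6029/305; -4072/305 6029/305 6451/305]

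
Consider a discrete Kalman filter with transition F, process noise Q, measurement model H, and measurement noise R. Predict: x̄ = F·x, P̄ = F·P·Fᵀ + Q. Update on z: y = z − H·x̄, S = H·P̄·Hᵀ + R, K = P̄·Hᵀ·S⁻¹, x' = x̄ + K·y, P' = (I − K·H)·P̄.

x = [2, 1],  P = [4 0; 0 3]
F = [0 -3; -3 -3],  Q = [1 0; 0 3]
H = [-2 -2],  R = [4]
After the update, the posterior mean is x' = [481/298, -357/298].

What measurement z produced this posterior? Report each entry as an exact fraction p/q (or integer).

z = [-1]

x̄ = F·x = [-3, -9]
P̄ = F·P·Fᵀ + Q = [28 27; 27 66]
S = H·P̄·Hᵀ + R = [596]
K = P̄·Hᵀ·S⁻¹ = [-55/298; -93/298]
x' − x̄ = [1375/298, 2325/298] = K·y
y = (KᵀK)⁻¹·Kᵀ·(x' − x̄) = [-25]
z = y + H·x̄ = [-25] + [24] = [-1]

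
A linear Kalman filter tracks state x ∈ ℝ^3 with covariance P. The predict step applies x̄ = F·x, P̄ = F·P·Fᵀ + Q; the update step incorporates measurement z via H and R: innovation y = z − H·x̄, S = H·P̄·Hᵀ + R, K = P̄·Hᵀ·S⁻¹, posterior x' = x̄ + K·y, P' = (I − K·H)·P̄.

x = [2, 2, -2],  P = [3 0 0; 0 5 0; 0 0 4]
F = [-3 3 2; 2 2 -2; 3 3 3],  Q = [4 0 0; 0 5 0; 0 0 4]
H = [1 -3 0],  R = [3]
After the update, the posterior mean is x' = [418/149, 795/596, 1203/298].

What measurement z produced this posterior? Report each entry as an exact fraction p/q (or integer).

x̄ = F·x = [-4, 12, 6]
P̄ = F·P·Fᵀ + Q = [92 -4 42; -4 53 24; 42 24 112]
S = H·P̄·Hᵀ + R = [596]
K = P̄·Hᵀ·S⁻¹ = [26/149; -163/596; -15/298]
x' − x̄ = [1014/149, -6357/596, -585/298] = K·y
y = (KᵀK)⁻¹·Kᵀ·(x' − x̄) = [39]
z = y + H·x̄ = [39] + [-40] = [-1]

z = [-1]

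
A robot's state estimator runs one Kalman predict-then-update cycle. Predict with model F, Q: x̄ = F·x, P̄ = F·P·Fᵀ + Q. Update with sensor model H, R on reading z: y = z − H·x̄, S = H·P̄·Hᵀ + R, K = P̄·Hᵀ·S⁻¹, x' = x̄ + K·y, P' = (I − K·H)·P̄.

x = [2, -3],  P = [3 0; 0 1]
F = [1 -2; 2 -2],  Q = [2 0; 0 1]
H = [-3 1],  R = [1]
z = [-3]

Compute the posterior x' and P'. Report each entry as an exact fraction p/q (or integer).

x' = [125/39, 19/3]
P' = [62/39 13/3; 13/3 38/3]

x̄ = F·x = [8, 10]
P̄ = F·P·Fᵀ + Q = [9 10; 10 17]
y = z − H·x̄ = [11]
S = H·P̄·Hᵀ + R = [39]
K = P̄·Hᵀ·S⁻¹ = [-17/39; -1/3]
x' = x̄ + K·y = [125/39, 19/3]
P' = (I − K·H)·P̄ = [62/39 13/3; 13/3 38/3]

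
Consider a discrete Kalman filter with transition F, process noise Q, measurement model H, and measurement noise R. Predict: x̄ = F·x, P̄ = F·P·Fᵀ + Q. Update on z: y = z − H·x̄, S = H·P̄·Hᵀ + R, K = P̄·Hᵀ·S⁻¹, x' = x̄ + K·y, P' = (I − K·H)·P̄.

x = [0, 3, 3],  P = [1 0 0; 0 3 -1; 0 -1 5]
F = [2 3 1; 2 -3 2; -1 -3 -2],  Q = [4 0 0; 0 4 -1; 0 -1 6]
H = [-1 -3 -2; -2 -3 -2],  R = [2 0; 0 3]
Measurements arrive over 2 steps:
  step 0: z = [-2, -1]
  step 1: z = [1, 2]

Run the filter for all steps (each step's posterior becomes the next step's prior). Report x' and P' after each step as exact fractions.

step 0: x̄ = F·x = [12, -3, -15]
step 0: P̄ = F·P·Fᵀ + Q = [34 -16 -30; -16 67 4; -30 4 42]
step 0: y = z − H·x̄ = [-29, -16]
step 0: S = H·P̄·Hᵀ + R = [639 563; 563 526]
step 0: K = P̄·Hᵀ·S⁻¹ = [16404/19145 -16102/19145; -1867/19145 -4444/19145; -2064/2735 2022/2735]
step 0: x' = x̄ + K·y = [11656/19145, 67812/19145, -13521/2735]
step 0: P' = (I − K·H)·P̄ = [81114/19145 9598/19145 -10194/2735; 9598/19145 135796/19145 -29518/2735; -10194/2735 -29518/2735 51438/2735]
step 1: x̄ = F·x = [132101/19145, -52774/2735, -25798/19145]
step 1: P̄ = F·P·Fᵀ + Q = [573254/19145 -175086/2735 25518/19145; -175086/2735 693848/2735 -17/2735; 25518/19145 -17/2735 151056/19145]
step 1: y = z − H·x̄ = [-1008604/19145, -857358/19145]
step 1: S = H·P̄·Hᵀ + R = [37675224/19145 34584418/19145; 34584418/19145 32162591/19145]
step 1: K = P̄·Hᵀ·S⁻¹ = [162352968/204372577 -158823950/204372577; -131464195/204372577 64352608/204372577; 87496671/817490308 -51526083/408745154]
step 1: x' = x̄ + K·y = [-30454271/204372577, 100453434/204372577, -274046858/204372577]
step 1: P' = (I − K·H)·P̄ = [801177786/204372577 -455986214/204372577 121037460/204372577; -455986214/204372577 948125392/204372577 -1062730786/204372577; 121037460/204372577 -1062730786/204372577 6046813125/817490308]

step 0: x' = [11656/19145, 67812/19145, -13521/2735], P' = [81114/19145 9598/19145 -10194/2735; 9598/19145 135796/19145 -29518/2735; -10194/2735 -29518/2735 51438/2735]
step 1: x' = [-30454271/204372577, 100453434/204372577, -274046858/204372577], P' = [801177786/204372577 -455986214/204372577 121037460/204372577; -455986214/204372577 948125392/204372577 -1062730786/204372577; 121037460/204372577 -1062730786/204372577 6046813125/817490308]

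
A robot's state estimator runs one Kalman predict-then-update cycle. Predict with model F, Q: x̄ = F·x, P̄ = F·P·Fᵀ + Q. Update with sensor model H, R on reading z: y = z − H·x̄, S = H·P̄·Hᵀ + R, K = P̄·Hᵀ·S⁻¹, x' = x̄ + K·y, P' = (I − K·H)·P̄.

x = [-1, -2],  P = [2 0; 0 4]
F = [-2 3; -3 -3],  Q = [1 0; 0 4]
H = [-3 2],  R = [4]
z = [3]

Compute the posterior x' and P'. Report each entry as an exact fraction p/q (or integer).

x' = [1225/929, 3285/929]
P' = [8316/929 12108/929; 12108/929 18538/929]

x̄ = F·x = [-4, 9]
P̄ = F·P·Fᵀ + Q = [45 -24; -24 58]
y = z − H·x̄ = [-27]
S = H·P̄·Hᵀ + R = [929]
K = P̄·Hᵀ·S⁻¹ = [-183/929; 188/929]
x' = x̄ + K·y = [1225/929, 3285/929]
P' = (I − K·H)·P̄ = [8316/929 12108/929; 12108/929 18538/929]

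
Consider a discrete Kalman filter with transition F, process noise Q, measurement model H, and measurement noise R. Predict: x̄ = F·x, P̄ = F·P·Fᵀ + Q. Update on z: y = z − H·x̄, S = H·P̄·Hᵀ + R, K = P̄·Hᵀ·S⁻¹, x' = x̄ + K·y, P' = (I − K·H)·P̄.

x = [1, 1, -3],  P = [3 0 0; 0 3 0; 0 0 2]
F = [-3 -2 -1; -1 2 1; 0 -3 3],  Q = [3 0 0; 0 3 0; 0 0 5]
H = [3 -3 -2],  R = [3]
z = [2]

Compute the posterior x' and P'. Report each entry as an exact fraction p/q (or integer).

x' = [-3868/581, -40/581, -908/83]
P' = [10435/581 3368/581 1488/83; 3368/581 9019/581 -1200/83; 1488/83 -1200/83 4038/83]

x̄ = F·x = [-2, -2, -12]
P̄ = F·P·Fᵀ + Q = [44 -5 12; -5 20 -12; 12 -12 50]
y = z − H·x̄ = [-22]
S = H·P̄·Hᵀ + R = [581]
K = P̄·Hᵀ·S⁻¹ = [123/581; -51/581; -4/83]
x' = x̄ + K·y = [-3868/581, -40/581, -908/83]
P' = (I − K·H)·P̄ = [10435/581 3368/581 1488/83; 3368/581 9019/581 -1200/83; 1488/83 -1200/83 4038/83]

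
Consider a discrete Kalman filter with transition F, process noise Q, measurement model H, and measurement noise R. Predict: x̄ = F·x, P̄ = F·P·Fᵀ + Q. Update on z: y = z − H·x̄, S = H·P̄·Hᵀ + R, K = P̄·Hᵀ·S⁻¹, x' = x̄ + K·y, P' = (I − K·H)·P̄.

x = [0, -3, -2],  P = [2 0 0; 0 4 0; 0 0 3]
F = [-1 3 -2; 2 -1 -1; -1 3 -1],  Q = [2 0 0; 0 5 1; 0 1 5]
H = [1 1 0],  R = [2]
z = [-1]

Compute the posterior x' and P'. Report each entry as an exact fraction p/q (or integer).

x̄ = F·x = [-5, 5, -7]
P̄ = F·P·Fᵀ + Q = [52 -10 44; -10 20 -12; 44 -12 46]
y = z − H·x̄ = [-1]
S = H·P̄·Hᵀ + R = [54]
K = P̄·Hᵀ·S⁻¹ = [7/9; 5/27; 16/27]
x' = x̄ + K·y = [-52/9, 130/27, -205/27]
P' = (I − K·H)·P̄ = [58/3 -160/9 172/9; -160/9 490/27 -484/27; 172/9 -484/27 730/27]

x' = [-52/9, 130/27, -205/27]
P' = [58/3 -160/9 172/9; -160/9 490/27 -484/27; 172/9 -484/27 730/27]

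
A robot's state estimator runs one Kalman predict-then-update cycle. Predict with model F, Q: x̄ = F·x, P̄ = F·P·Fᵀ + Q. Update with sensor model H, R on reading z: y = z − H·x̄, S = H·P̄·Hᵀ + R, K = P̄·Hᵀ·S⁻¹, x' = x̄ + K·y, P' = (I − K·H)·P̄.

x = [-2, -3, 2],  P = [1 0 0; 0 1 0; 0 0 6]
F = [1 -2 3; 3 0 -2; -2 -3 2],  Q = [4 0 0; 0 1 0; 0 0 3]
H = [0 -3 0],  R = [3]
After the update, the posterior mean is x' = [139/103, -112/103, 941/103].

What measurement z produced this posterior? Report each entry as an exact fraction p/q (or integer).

x̄ = F·x = [10, -10, 17]
P̄ = F·P·Fᵀ + Q = [63 -33 40; -33 34 -30; 40 -30 40]
S = H·P̄·Hᵀ + R = [309]
K = P̄·Hᵀ·S⁻¹ = [33/103; -34/103; 30/103]
x' − x̄ = [-891/103, 918/103, -810/103] = K·y
y = (KᵀK)⁻¹·Kᵀ·(x' − x̄) = [-27]
z = y + H·x̄ = [-27] + [30] = [3]

z = [3]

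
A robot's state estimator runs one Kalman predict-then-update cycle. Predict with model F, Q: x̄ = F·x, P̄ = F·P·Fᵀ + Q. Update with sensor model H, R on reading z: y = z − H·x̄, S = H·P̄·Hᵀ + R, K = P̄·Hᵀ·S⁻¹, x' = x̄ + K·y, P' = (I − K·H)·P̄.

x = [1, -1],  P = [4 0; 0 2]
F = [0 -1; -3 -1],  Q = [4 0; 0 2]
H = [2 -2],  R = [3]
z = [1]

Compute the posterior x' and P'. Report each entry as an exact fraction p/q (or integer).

x̄ = F·x = [1, -2]
P̄ = F·P·Fᵀ + Q = [6 2; 2 40]
y = z − H·x̄ = [-5]
S = H·P̄·Hᵀ + R = [171]
K = P̄·Hᵀ·S⁻¹ = [8/171; -4/9]
x' = x̄ + K·y = [131/171, 2/9]
P' = (I − K·H)·P̄ = [962/171 50/9; 50/9 56/9]

x' = [131/171, 2/9]
P' = [962/171 50/9; 50/9 56/9]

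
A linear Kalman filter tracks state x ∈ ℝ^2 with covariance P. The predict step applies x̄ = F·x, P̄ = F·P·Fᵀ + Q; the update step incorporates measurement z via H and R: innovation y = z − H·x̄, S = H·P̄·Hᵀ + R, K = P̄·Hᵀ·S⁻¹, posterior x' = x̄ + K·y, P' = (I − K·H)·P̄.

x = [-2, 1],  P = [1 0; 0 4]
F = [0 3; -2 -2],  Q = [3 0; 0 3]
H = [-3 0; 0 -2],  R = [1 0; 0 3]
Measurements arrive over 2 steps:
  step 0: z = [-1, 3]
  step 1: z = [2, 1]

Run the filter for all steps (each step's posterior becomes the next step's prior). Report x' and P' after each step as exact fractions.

step 0: x' = [603/1588, -426/397], P' = [1401/12704 -9/1588; -9/1588 273/397]
step 1: x' = [-311502/451559, -350067/903118], P' = [49362/451559 -3249/451559; -3249/451559 1155303/1806236]

step 0: x̄ = F·x = [3, 2]
step 0: P̄ = F·P·Fᵀ + Q = [39 -24; -24 23]
step 0: y = z − H·x̄ = [8, 7]
step 0: S = H·P̄·Hᵀ + R = [352 -144; -144 95]
step 0: K = P̄·Hᵀ·S⁻¹ = [-4203/12704 3/794; 27/1588 -182/397]
step 0: x' = x̄ + K·y = [603/1588, -426/397]
step 0: P' = (I − K·H)·P̄ = [1401/12704 -9/1588; -9/1588 273/397]
step 1: x̄ = F·x = [-1278/397, 1101/794]
step 1: P̄ = F·P·Fᵀ + Q = [3648/397 -3249/794; -3249/794 19521/3176]
step 1: y = z − H·x̄ = [-3040/397, 1498/397]
step 1: S = H·P̄·Hᵀ + R = [33229/397 -9747/397; -9747/397 21903/794]
step 1: K = P̄·Hᵀ·S⁻¹ = [-148086/451559 2166/451559; 9747/451559 -385101/903118]
step 1: x' = x̄ + K·y = [-311502/451559, -350067/903118]
step 1: P' = (I − K·H)·P̄ = [49362/451559 -3249/451559; -3249/451559 1155303/1806236]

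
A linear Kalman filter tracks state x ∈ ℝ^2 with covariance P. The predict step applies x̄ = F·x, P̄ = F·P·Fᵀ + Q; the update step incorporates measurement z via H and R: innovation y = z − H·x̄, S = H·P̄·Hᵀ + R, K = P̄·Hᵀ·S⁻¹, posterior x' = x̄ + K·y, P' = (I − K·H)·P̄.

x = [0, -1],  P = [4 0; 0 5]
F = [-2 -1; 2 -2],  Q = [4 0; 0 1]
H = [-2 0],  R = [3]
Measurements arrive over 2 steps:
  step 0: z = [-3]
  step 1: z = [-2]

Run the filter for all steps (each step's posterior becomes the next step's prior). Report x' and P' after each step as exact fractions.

step 0: x' = [153/103, 194/103], P' = [75/103 -18/103; -18/103 3667/103]
step 1: x' = [15728/17537, 149914/17537], P' = [12921/17537 20994/17537; 20994/17537 688713/17537]

step 0: x̄ = F·x = [1, 2]
step 0: P̄ = F·P·Fᵀ + Q = [25 -6; -6 37]
step 0: y = z − H·x̄ = [-1]
step 0: S = H·P̄·Hᵀ + R = [103]
step 0: K = P̄·Hᵀ·S⁻¹ = [-50/103; 12/103]
step 0: x' = x̄ + K·y = [153/103, 194/103]
step 0: P' = (I − K·H)·P̄ = [75/103 -18/103; -18/103 3667/103]
step 1: x̄ = F·x = [-500/103, -82/103]
step 1: P̄ = F·P·Fᵀ + Q = [4307/103 6998/103; 6998/103 15215/103]
step 1: y = z − H·x̄ = [-1206/103]
step 1: S = H·P̄·Hᵀ + R = [17537/103]
step 1: K = P̄·Hᵀ·S⁻¹ = [-8614/17537; -13996/17537]
step 1: x' = x̄ + K·y = [15728/17537, 149914/17537]
step 1: P' = (I − K·H)·P̄ = [12921/17537 20994/17537; 20994/17537 688713/17537]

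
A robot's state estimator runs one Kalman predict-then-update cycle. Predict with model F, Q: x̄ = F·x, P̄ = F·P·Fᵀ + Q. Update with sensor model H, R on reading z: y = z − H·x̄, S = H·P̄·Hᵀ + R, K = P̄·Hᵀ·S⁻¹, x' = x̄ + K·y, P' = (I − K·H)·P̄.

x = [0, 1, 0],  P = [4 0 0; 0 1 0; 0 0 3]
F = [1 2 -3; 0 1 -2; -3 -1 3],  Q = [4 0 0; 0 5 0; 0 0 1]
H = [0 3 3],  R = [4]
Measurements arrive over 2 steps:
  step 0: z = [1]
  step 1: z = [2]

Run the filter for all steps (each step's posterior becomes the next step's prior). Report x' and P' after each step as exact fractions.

step 0: x' = [755/409, 406/409, -271/409], P' = [11982/409 7991/409 -8075/409; 7991/409 7353/409 -7357/409; -8075/409 -7357/409 7541/409]
step 1: x' = [-3765158/1498183, -2263938/1498183, 3251492/1498183], P' = [126473898/1498183 84151261/1498183 -84959177/1498183; 84151261/1498183 63141041/1498183 -63512309/1498183; -84959177/1498183 -63512309/1498183 64548709/1498183]

step 0: x̄ = F·x = [2, 1, -1]
step 0: P̄ = F·P·Fᵀ + Q = [39 20 -41; 20 18 -19; -41 -19 65]
step 0: y = z − H·x̄ = [1]
step 0: S = H·P̄·Hᵀ + R = [409]
step 0: K = P̄·Hᵀ·S⁻¹ = [-63/409; -3/409; 138/409]
step 0: x' = x̄ + K·y = [755/409, 406/409, -271/409]
step 0: P' = (I − K·H)·P̄ = [11982/409 7991/409 -8075/409; 7991/409 7353/409 -7357/409; -8075/409 -7357/409 7541/409]
step 1: x̄ = F·x = [2380/409, 948/409, -3484/409]
step 1: P̄ = F·P·Fᵀ + Q = [279597/409 135592/409 -337571/409; 135592/409 68990/409 -161807/409; -337571/409 -161807/409 420907/409]
step 1: y = z − H·x̄ = [8426/409]
step 1: S = H·P̄·Hᵀ + R = [1498183/409]
step 1: K = P̄·Hᵀ·S⁻¹ = [-605937/1498183; -278451/1498183; 777300/1498183]
step 1: x' = x̄ + K·y = [-3765158/1498183, -2263938/1498183, 3251492/1498183]
step 1: P' = (I − K·H)·P̄ = [126473898/1498183 84151261/1498183 -84959177/1498183; 84151261/1498183 63141041/1498183 -63512309/1498183; -84959177/1498183 -63512309/1498183 64548709/1498183]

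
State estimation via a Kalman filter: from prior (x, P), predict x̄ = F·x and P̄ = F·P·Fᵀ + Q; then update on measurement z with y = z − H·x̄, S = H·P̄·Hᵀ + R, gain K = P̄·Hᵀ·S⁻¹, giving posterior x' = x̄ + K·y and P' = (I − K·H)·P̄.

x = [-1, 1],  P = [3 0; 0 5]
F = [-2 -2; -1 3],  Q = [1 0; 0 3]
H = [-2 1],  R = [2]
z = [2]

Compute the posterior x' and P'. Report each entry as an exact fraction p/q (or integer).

x' = [180/281, 926/281]
P' = [1173/281 2166/281; 2166/281 4530/281]

x̄ = F·x = [0, 4]
P̄ = F·P·Fᵀ + Q = [33 -24; -24 51]
y = z − H·x̄ = [-2]
S = H·P̄·Hᵀ + R = [281]
K = P̄·Hᵀ·S⁻¹ = [-90/281; 99/281]
x' = x̄ + K·y = [180/281, 926/281]
P' = (I − K·H)·P̄ = [1173/281 2166/281; 2166/281 4530/281]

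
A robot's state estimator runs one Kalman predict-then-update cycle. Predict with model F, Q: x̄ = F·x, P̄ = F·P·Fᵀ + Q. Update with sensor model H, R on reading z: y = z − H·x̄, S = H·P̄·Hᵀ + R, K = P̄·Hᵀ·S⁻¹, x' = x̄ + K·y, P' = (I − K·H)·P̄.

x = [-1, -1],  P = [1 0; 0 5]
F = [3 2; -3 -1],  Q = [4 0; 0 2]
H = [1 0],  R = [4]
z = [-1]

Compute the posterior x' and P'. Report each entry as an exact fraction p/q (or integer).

x̄ = F·x = [-5, 4]
P̄ = F·P·Fᵀ + Q = [33 -19; -19 16]
y = z − H·x̄ = [4]
S = H·P̄·Hᵀ + R = [37]
K = P̄·Hᵀ·S⁻¹ = [33/37; -19/37]
x' = x̄ + K·y = [-53/37, 72/37]
P' = (I − K·H)·P̄ = [132/37 -76/37; -76/37 231/37]

x' = [-53/37, 72/37]
P' = [132/37 -76/37; -76/37 231/37]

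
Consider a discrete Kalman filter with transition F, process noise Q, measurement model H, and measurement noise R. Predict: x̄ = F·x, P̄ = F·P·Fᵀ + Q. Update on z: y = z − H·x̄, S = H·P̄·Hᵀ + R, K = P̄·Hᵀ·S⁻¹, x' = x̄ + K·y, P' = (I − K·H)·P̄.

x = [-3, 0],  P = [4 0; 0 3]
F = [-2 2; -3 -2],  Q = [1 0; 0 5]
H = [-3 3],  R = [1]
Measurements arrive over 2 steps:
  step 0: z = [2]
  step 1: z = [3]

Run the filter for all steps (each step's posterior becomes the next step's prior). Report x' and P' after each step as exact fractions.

step 0: x' = [3495/523, 3846/523], P' = [12566/523 12549/523; 12549/523 12590/523]
step 1: x' = [3563856/2858347, 6402801/2858347], P' = [4114808/2858347 4113991/2858347; 4113991/2858347 4430710/2858347]

step 0: x̄ = F·x = [6, 9]
step 0: P̄ = F·P·Fᵀ + Q = [29 12; 12 53]
step 0: y = z − H·x̄ = [-7]
step 0: S = H·P̄·Hᵀ + R = [523]
step 0: K = P̄·Hᵀ·S⁻¹ = [-51/523; 123/523]
step 0: x' = x̄ + K·y = [3495/523, 3846/523]
step 0: P' = (I − K·H)·P̄ = [12566/523 12549/523; 12549/523 12590/523]
step 1: x̄ = F·x = [702/523, -18177/523]
step 1: P̄ = F·P·Fᵀ + Q = [755/523 -62/523; -62/523 316657/523]
step 1: y = z − H·x̄ = [58206/523]
step 1: S = H·P̄·Hᵀ + R = [2858347/523]
step 1: K = P̄·Hᵀ·S⁻¹ = [-2451/2858347; 950157/2858347]
step 1: x' = x̄ + K·y = [3563856/2858347, 6402801/2858347]
step 1: P' = (I − K·H)·P̄ = [4114808/2858347 4113991/2858347; 4113991/2858347 4430710/2858347]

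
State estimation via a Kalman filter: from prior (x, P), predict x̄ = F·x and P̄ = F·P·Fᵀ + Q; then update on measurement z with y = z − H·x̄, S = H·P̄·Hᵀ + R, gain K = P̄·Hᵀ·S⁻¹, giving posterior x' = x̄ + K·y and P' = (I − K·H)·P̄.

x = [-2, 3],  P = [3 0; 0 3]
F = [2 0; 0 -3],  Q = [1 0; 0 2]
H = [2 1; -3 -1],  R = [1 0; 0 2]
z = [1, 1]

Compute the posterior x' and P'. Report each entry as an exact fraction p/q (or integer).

x̄ = F·x = [-4, -9]
P̄ = F·P·Fᵀ + Q = [13 0; 0 29]
y = z − H·x̄ = [18, -20]
S = H·P̄·Hᵀ + R = [82 -107; -107 148]
K = P̄·Hᵀ·S⁻¹ = [-325/687 -416/687; 1189/687 725/687]
x' = x̄ + K·y = [-278/687, 719/687]
P' = (I − K·H)·P̄ = [1157/687 -2639/687; -2639/687 6467/687]

x' = [-278/687, 719/687]
P' = [1157/687 -2639/687; -2639/687 6467/687]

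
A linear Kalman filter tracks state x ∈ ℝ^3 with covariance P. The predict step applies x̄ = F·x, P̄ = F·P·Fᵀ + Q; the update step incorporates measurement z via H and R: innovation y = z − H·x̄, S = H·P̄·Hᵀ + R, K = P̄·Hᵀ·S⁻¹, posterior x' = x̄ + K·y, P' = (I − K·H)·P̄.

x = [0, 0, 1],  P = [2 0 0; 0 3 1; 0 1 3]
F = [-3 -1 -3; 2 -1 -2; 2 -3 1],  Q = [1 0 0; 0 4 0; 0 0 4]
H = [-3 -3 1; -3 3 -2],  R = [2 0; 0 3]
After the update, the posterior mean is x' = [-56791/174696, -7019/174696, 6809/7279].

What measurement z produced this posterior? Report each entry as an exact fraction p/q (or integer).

z = [2, -1]

x̄ = F·x = [-3, -2, 1]
P̄ = F·P·Fᵀ + Q = [55 14 -4; 14 31 16; -4 16 36]
S = H·P̄·Hᵀ + R = [992 276; 276 429]
K = P̄·Hᵀ·S⁻¹ = [-19593/116464 -13961/87348; -18765/116464 12923/87348; 69/7279 -248/7279]
x' − x̄ = [467297/174696, 342373/174696, -470/7279] = K·y
y = (KᵀK)⁻¹·Kᵀ·(x' − x̄) = [-14, -2]
z = y + H·x̄ = [-14, -2] + [16, 1] = [2, -1]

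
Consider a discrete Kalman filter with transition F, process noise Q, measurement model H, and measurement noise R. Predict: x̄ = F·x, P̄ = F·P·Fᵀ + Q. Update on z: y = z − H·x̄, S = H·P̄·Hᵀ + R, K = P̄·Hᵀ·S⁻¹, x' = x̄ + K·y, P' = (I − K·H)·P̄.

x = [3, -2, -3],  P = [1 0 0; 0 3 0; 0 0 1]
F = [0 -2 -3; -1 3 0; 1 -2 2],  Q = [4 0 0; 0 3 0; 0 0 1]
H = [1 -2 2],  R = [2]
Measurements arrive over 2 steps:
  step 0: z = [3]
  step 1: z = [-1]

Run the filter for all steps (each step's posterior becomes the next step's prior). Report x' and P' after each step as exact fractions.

step 0: x' = [1311/157, -233/157, -643/157], P' = [6446/471 136/471 -3014/471; 136/471 677/471 491/471; -3014/471 491/471 2078/471]
step 1: x' = [-11668/3419, 12537/27352, 24655/13676], P' = [97618/10257 12965/20514 -38347/10257; 12965/20514 233401/164112 68155/82056; -38347/10257 68155/82056 111901/41028]

step 0: x̄ = F·x = [13, -9, 1]
step 0: P̄ = F·P·Fᵀ + Q = [25 -18 6; -18 31 -19; 6 -19 18]
step 0: y = z − H·x̄ = [-30]
step 0: S = H·P̄·Hᵀ + R = [471]
step 0: K = P̄·Hᵀ·S⁻¹ = [73/471; -118/471; 80/471]
step 0: x' = x̄ + K·y = [1311/157, -233/157, -643/157]
step 0: P' = (I − K·H)·P̄ = [6446/471 136/471 -3014/471; 136/471 677/471 491/471; -3014/471 491/471 2078/471]
step 1: x̄ = F·x = [2395/157, -2010/157, 491/157]
step 1: P̄ = F·P·Fᵀ + Q = [29186/471 -17251/471 -8/471; -17251/471 13136/471 -854/471; -8/471 -854/471 1409/471]
step 1: y = z − H·x̄ = [-7554/157]
step 1: S = H·P̄·Hᵀ + R = [54704/157]
step 1: K = P̄·Hᵀ·S⁻¹ = [2653/6838; -15077/54704; 753/27352]
step 1: x' = x̄ + K·y = [-11668/3419, 12537/27352, 24655/13676]
step 1: P' = (I − K·H)·P̄ = [97618/10257 12965/20514 -38347/10257; 12965/20514 233401/164112 68155/82056; -38347/10257 68155/82056 111901/41028]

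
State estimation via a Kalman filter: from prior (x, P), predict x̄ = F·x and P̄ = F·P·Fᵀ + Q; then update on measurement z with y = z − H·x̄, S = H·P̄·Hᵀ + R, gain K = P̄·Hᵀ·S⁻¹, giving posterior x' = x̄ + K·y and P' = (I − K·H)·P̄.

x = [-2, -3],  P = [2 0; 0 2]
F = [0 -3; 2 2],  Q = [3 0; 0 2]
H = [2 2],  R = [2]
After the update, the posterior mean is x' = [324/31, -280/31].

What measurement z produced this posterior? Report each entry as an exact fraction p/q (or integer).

z = [3]

x̄ = F·x = [9, -10]
P̄ = F·P·Fᵀ + Q = [21 -12; -12 18]
S = H·P̄·Hᵀ + R = [62]
K = P̄·Hᵀ·S⁻¹ = [9/31; 6/31]
x' − x̄ = [45/31, 30/31] = K·y
y = (KᵀK)⁻¹·Kᵀ·(x' − x̄) = [5]
z = y + H·x̄ = [5] + [-2] = [3]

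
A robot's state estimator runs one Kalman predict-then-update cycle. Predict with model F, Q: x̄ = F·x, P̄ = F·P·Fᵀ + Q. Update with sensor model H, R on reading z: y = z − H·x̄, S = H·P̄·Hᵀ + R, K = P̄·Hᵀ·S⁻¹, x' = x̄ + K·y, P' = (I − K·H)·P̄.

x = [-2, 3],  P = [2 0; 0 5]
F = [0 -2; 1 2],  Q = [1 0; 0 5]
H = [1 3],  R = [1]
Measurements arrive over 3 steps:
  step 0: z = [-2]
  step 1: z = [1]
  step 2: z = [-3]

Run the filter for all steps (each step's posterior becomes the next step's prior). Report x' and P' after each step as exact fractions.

step 0: x' = [-558/145, 92/145], P' = [1524/145 -521/145; -521/145 194/145]
step 1: x' = [3077/11131, 2201/11131], P' = [50322/11131 -16201/11131; -16201/11131 6430/11131]
step 2: x' = [-535798/690111, -494369/690111], P' = [1993892/690111 -645665/690111; -645665/690111 284342/690111]

step 0: x̄ = F·x = [-6, 4]
step 0: P̄ = F·P·Fᵀ + Q = [21 -20; -20 27]
step 0: y = z − H·x̄ = [-8]
step 0: S = H·P̄·Hᵀ + R = [145]
step 0: K = P̄·Hᵀ·S⁻¹ = [-39/145; 61/145]
step 0: x' = x̄ + K·y = [-558/145, 92/145]
step 0: P' = (I − K·H)·P̄ = [1524/145 -521/145; -521/145 194/145]
step 1: x̄ = F·x = [-184/145, -374/145]
step 1: P̄ = F·P·Fᵀ + Q = [921/145 266/145; 266/145 941/145]
step 1: y = z − H·x̄ = [1451/145]
step 1: S = H·P̄·Hᵀ + R = [11131/145]
step 1: K = P̄·Hᵀ·S⁻¹ = [1719/11131; 3089/11131]
step 1: x' = x̄ + K·y = [3077/11131, 2201/11131]
step 1: P' = (I − K·H)·P̄ = [50322/11131 -16201/11131; -16201/11131 6430/11131]
step 2: x̄ = F·x = [-4402/11131, 7479/11131]
step 2: P̄ = F·P·Fᵀ + Q = [36851/11131 6682/11131; 6682/11131 66893/11131]
step 2: y = z − H·x̄ = [-51428/11131]
step 2: S = H·P̄·Hᵀ + R = [690111/11131]
step 2: K = P̄·Hᵀ·S⁻¹ = [56897/690111; 207361/690111]
step 2: x' = x̄ + K·y = [-535798/690111, -494369/690111]
step 2: P' = (I − K·H)·P̄ = [1993892/690111 -645665/690111; -645665/690111 284342/690111]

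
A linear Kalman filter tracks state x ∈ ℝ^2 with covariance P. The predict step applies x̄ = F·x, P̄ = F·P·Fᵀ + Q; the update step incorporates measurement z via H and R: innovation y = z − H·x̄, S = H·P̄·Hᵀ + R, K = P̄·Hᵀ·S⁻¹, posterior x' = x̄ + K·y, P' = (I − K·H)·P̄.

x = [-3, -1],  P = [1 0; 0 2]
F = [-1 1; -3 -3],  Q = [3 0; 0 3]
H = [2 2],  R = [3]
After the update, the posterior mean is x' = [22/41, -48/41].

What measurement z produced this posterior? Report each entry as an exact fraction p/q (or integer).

x̄ = F·x = [2, 12]
P̄ = F·P·Fᵀ + Q = [6 -3; -3 30]
S = H·P̄·Hᵀ + R = [123]
K = P̄·Hᵀ·S⁻¹ = [2/41; 18/41]
x' − x̄ = [-60/41, -540/41] = K·y
y = (KᵀK)⁻¹·Kᵀ·(x' − x̄) = [-30]
z = y + H·x̄ = [-30] + [28] = [-2]

z = [-2]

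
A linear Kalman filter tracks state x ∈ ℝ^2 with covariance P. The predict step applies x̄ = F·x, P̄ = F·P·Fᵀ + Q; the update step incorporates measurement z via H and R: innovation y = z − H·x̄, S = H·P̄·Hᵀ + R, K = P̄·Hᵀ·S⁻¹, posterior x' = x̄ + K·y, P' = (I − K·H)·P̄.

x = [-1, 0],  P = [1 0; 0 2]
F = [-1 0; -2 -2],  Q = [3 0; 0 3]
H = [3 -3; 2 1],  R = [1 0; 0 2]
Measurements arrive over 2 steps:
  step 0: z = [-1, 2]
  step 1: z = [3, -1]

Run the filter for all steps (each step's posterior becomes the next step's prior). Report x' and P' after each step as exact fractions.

step 0: x̄ = F·x = [1, 2]
step 0: P̄ = F·P·Fᵀ + Q = [4 2; 2 15]
step 0: y = z − H·x̄ = [2, -2]
step 0: S = H·P̄·Hᵀ + R = [136 -27; -27 41]
step 0: K = P̄·Hᵀ·S⁻¹ = [516/4847 1522/4847; -1086/4847 1531/4847]
step 0: x' = x̄ + K·y = [2835/4847, 4460/4847]
step 0: P' = (I − K·H)·P̄ = [1072/4847 900/4847; 900/4847 1262/4847]
step 1: x̄ = F·x = [-2835/4847, -14590/4847]
step 1: P̄ = F·P·Fᵀ + Q = [15613/4847 3944/4847; 3944/4847 31077/4847]
step 1: y = z − H·x̄ = [-20724/4847, 15413/4847]
step 1: S = H·P̄·Hᵀ + R = [354065/4847 -11385/4847; -11385/4847 118999/4847]
step 1: K = P̄·Hᵀ·S⁻¹ = [942069/8665930 530267/1733186; -953454/4332965 265513/866593]
step 1: x' = x̄ + K·y = [-665633/8665930, -4744547/4332965]
step 1: P' = (I − K·H)·P̄ = [1872231/8665930 779104/4332965; 779104/4332965 1096922/4332965]

step 0: x' = [2835/4847, 4460/4847], P' = [1072/4847 900/4847; 900/4847 1262/4847]
step 1: x' = [-665633/8665930, -4744547/4332965], P' = [1872231/8665930 779104/4332965; 779104/4332965 1096922/4332965]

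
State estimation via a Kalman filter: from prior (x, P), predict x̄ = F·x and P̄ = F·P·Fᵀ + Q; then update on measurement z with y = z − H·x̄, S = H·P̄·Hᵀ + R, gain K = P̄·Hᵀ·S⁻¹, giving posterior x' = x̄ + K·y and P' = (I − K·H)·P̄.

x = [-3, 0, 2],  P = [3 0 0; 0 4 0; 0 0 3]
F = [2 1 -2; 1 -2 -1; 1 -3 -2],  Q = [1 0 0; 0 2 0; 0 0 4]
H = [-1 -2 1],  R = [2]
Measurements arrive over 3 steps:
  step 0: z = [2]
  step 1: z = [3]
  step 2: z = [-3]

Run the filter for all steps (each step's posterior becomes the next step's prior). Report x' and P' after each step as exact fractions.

step 0: x' = [-199/54, -61/54, -191/54], P' = [605/54 -373/54 -203/54; -373/54 935/54 1459/54; -203/54 1459/54 2681/54]
step 1: x' = [-15513/19415, 57164/19415, 157166/19415], P' = [182671/19415 173442/19415 504753/19415; 173442/19415 314924/19415 770326/19415; 504753/19415 770326/19415 1993289/19415]
step 2: x' = [2009981/962846, 4025326/481423, 15432305/962846], P' = [48278281/3851384 25304405/1925692 143454419/3851384; 25304405/1925692 21106385/962846 105600807/1925692; 143454419/3851384 105600807/1925692 550924721/3851384]

step 0: x̄ = F·x = [-10, -5, -7]
step 0: P̄ = F·P·Fᵀ + Q = [29 4 6; 4 24 33; 6 33 55]
step 0: y = z − H·x̄ = [-11]
step 0: S = H·P̄·Hᵀ + R = [54]
step 0: K = P̄·Hᵀ·S⁻¹ = [-31/54; -19/54; -17/54]
step 0: x' = x̄ + K·y = [-199/54, -61/54, -191/54]
step 0: P' = (I − K·H)·P̄ = [605/54 -373/54 -203/54; -373/54 935/54 1459/54; -203/54 1459/54 2681/54]
step 1: x̄ = F·x = [-77/54, 19/9, 61/9]
step 1: P̄ = F·P·Fᵀ + Q = [8429/54 1835/9 3008/9; 1835/9 826/3 1348/3; 3008/9 1348/3 2251/3]
step 1: y = z − H·x̄ = [-53/54]
step 1: S = H·P̄·Hᵀ + R = [19415/54]
step 1: K = P̄·Hᵀ·S⁻¹ = [-12401/19415; -16482/19415; -26058/19415]
step 1: x' = x̄ + K·y = [-15513/19415, 57164/19415, 157166/19415]
step 1: P' = (I − K·H)·P̄ = [182671/19415 173442/19415 504753/19415; 173442/19415 314924/19415 770326/19415; 504753/19415 770326/19415 1993289/19415]
step 2: x̄ = F·x = [-288194/19415, -287007/19415, -501337/19415]
step 2: P̄ = F·P·Fᵀ + Q = [2612619/19415 3493712/19415 6579302/19415; 3493712/19415 4852516/19415 9069606/19415; 6579302/19415 9069606/19415 17252051/19415]
step 2: y = z − H·x̄ = [-419116/19415]
step 2: S = H·P̄·Hᵀ + R = [3851384/19415]
step 2: K = P̄·Hᵀ·S⁻¹ = [-3020741/3851384; -2064569/1925692; -7466463/3851384]
step 2: x' = x̄ + K·y = [2009981/962846, 4025326/481423, 15432305/962846]
step 2: P' = (I − K·H)·P̄ = [48278281/3851384 25304405/1925692 143454419/3851384; 25304405/1925692 21106385/962846 105600807/1925692; 143454419/3851384 105600807/1925692 550924721/3851384]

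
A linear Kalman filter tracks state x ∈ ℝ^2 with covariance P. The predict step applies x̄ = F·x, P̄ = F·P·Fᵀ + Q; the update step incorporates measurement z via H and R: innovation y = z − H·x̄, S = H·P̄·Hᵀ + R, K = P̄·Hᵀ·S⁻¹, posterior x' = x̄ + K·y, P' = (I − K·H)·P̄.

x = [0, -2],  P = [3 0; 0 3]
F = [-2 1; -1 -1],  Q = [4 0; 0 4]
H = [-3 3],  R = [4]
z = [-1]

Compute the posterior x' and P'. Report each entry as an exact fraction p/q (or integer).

x' = [202/211, 149/211]
P' = [1705/211 1641/211; 1641/211 1669/211]

x̄ = F·x = [-2, 2]
P̄ = F·P·Fᵀ + Q = [19 3; 3 10]
y = z − H·x̄ = [-13]
S = H·P̄·Hᵀ + R = [211]
K = P̄·Hᵀ·S⁻¹ = [-48/211; 21/211]
x' = x̄ + K·y = [202/211, 149/211]
P' = (I − K·H)·P̄ = [1705/211 1641/211; 1641/211 1669/211]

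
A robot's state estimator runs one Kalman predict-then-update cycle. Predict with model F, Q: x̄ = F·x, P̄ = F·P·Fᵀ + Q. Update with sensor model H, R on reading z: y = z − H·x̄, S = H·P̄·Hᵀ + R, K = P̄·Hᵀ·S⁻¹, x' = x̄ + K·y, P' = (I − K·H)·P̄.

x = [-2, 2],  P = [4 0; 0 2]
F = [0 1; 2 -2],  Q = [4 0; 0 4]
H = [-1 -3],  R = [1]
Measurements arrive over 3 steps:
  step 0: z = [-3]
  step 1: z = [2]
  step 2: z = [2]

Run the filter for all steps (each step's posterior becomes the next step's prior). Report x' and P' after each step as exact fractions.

step 0: x̄ = F·x = [2, -8]
step 0: P̄ = F·P·Fᵀ + Q = [6 -4; -4 28]
step 0: y = z − H·x̄ = [-25]
step 0: S = H·P̄·Hᵀ + R = [235]
step 0: K = P̄·Hᵀ·S⁻¹ = [6/235; -16/47]
step 0: x' = x̄ + K·y = [64/47, 24/47]
step 0: P' = (I − K·H)·P̄ = [1374/235 -92/47; -92/47 36/47]
step 1: x̄ = F·x = [24/47, 80/47]
step 1: P̄ = F·P·Fᵀ + Q = [224/47 -256/47; -256/47 10836/235]
step 1: y = z − H·x̄ = [358/47]
step 1: S = H·P̄·Hᵀ + R = [91199/235]
step 1: K = P̄·Hᵀ·S⁻¹ = [2720/91199; -31228/91199]
step 1: x' = x̄ + K·y = [67288/91199, -82632/91199]
step 1: P' = (I − K·H)·P̄ = [403168/91199 -135296/91199; -135296/91199 55508/91199]
step 2: x̄ = F·x = [-82632/91199, 299840/91199]
step 2: P̄ = F·P·Fᵀ + Q = [420304/91199 -381608/91199; -381608/91199 3281868/91199]
step 2: y = z − H·x̄ = [999286/91199]
step 2: S = H·P̄·Hᵀ + R = [27758667/91199]
step 2: K = P̄·Hᵀ·S⁻¹ = [724520/27758667; -9463996/27758667]
step 2: x' = x̄ + K·y = [-17212376/27758667, -12435224/27758667]
step 2: P' = (I − K·H)·P̄ = [122174032/27758667 -40966184/27758667; -40966184/27758667 16810060/27758667]

step 0: x' = [64/47, 24/47], P' = [1374/235 -92/47; -92/47 36/47]
step 1: x' = [67288/91199, -82632/91199], P' = [403168/91199 -135296/91199; -135296/91199 55508/91199]
step 2: x' = [-17212376/27758667, -12435224/27758667], P' = [122174032/27758667 -40966184/27758667; -40966184/27758667 16810060/27758667]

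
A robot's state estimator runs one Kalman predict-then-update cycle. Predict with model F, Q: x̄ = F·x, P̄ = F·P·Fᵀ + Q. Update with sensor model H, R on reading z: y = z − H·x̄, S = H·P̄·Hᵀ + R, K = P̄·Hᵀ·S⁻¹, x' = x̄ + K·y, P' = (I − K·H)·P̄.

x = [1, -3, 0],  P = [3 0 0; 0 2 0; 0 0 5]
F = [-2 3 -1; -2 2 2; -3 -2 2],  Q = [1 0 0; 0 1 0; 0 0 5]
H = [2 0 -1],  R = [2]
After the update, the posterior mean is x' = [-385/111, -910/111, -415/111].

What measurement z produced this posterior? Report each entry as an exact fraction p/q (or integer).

z = [-3]

x̄ = F·x = [-11, -8, 3]
P̄ = F·P·Fᵀ + Q = [36 14 -4; 14 41 30; -4 30 60]
S = H·P̄·Hᵀ + R = [222]
K = P̄·Hᵀ·S⁻¹ = [38/111; -1/111; -34/111]
x' − x̄ = [836/111, -22/111, -748/111] = K·y
y = (KᵀK)⁻¹·Kᵀ·(x' − x̄) = [22]
z = y + H·x̄ = [22] + [-25] = [-3]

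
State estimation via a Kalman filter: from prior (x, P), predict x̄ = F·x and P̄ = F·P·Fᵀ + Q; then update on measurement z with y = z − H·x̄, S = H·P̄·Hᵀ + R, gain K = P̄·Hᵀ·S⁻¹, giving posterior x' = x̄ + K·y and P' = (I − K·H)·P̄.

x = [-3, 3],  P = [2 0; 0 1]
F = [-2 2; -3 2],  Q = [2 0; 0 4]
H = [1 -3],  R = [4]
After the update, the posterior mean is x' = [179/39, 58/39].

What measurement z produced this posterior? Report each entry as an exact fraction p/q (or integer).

z = [1]

x̄ = F·x = [12, 15]
P̄ = F·P·Fᵀ + Q = [14 16; 16 26]
S = H·P̄·Hᵀ + R = [156]
K = P̄·Hᵀ·S⁻¹ = [-17/78; -31/78]
x' − x̄ = [-289/39, -527/39] = K·y
y = (KᵀK)⁻¹·Kᵀ·(x' − x̄) = [34]
z = y + H·x̄ = [34] + [-33] = [1]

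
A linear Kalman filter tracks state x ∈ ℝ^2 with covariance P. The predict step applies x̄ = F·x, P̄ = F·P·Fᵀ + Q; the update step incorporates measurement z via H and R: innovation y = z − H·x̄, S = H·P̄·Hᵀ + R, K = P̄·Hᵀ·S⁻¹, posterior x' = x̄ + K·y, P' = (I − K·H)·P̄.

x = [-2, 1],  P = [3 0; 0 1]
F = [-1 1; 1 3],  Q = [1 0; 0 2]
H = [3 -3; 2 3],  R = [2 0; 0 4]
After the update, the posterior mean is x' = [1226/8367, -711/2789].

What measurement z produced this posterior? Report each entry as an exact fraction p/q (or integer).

x̄ = F·x = [3, 1]
P̄ = F·P·Fᵀ + Q = [5 0; 0 14]
S = H·P̄·Hᵀ + R = [173 -96; -96 150]
K = P̄·Hᵀ·S⁻¹ = [535/2789 1585/8367; -378/2789 539/2789]
x' − x̄ = [-23875/8367, -3500/2789] = K·y
y = (KᵀK)⁻¹·Kᵀ·(x' − x̄) = [-5, -10]
z = y + H·x̄ = [-5, -10] + [6, 9] = [1, -1]

z = [1, -1]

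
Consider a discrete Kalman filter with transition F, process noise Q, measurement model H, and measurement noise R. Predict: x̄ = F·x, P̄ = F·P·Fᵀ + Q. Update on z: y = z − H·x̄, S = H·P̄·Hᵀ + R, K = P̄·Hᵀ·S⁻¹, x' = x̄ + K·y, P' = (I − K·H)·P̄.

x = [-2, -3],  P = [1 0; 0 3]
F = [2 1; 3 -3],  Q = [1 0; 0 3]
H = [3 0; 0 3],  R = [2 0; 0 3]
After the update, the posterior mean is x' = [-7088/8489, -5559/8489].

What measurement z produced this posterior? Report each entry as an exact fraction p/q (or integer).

x̄ = F·x = [-7, 3]
P̄ = F·P·Fᵀ + Q = [8 -3; -3 39]
S = H·P̄·Hᵀ + R = [74 -27; -27 354]
K = P̄·Hᵀ·S⁻¹ = [2751/8489 -6/8489; -9/8489 2805/8489]
x' − x̄ = [52335/8489, -31026/8489] = K·y
y = (KᵀK)⁻¹·Kᵀ·(x' − x̄) = [19, -11]
z = y + H·x̄ = [19, -11] + [-21, 9] = [-2, -2]

z = [-2, -2]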